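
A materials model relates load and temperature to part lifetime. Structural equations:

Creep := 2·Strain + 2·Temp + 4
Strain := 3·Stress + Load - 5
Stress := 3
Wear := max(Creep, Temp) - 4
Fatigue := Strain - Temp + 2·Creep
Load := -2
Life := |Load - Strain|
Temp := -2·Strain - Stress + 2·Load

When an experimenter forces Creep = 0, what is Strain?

2

do(Creep=0) replaces the equation Creep := 2·Strain + 2·Temp + 4 with the constant Creep = 0.
Strain is not downstream of the intervention, so its value is determined by the original equations.
Strain = 3·Stress + Load - 5  [with Stress=3, Load=-2]  = 2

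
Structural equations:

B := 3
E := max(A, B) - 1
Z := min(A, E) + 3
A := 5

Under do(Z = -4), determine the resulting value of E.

Under do(Z=-4), the mechanism Z := min(A, E) + 3 is discarded; Z is fixed at -4.
Since E is not a descendant of the intervened variable, it is unaffected.
E = max(A, B) - 1  [with A=5, B=3]  = 4

4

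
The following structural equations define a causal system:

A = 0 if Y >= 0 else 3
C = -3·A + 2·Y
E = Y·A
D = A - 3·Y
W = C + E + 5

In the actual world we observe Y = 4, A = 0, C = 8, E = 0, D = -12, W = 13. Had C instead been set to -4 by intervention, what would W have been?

1

The intervention breaks the incoming arrows to C: C = -3·A + 2·Y no longer applies, and C = -4.
A = 0 if Y >= 0 else 3  [with Y=4]  = 0
E = Y·A  [with Y=4, A=0]  = 0
W = C + E + 5  [with C=-4, E=0]  = 1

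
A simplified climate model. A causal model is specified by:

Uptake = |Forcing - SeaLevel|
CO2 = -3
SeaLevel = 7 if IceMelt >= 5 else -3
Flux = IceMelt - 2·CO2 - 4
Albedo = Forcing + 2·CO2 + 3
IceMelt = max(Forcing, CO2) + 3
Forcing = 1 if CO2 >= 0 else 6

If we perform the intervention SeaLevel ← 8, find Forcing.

6

Under do(SeaLevel=8), the mechanism SeaLevel = 7 if IceMelt >= 5 else -3 is discarded; SeaLevel is fixed at 8.
No directed path runs from SeaLevel to Forcing, so Forcing keeps its natural value.
Forcing = 1 if CO2 >= 0 else 6  [with CO2=-3]  = 6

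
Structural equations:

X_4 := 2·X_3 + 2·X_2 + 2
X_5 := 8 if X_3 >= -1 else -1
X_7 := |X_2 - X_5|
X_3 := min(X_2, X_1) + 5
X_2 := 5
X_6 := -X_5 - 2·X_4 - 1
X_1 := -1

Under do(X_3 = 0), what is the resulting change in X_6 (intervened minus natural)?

16

The intervention breaks the incoming arrows to X_3: X_3 := min(X_2, X_1) + 5 no longer applies, and X_3 = 0.
X_4 = 2·X_3 + 2·X_2 + 2  [with X_3=0, X_2=5]  = 12
X_5 = 8 if X_3 >= -1 else -1  [with X_3=0]  = 8
X_6 = -X_5 - 2·X_4 - 1  [with X_5=8, X_4=12]  = -33
Without intervention: X_3 = min(X_2, X_1) + 5  [with X_2=5, X_1=-1]  = 4; X_4 = 2·X_3 + 2·X_2 + 2  [with X_3=4, X_2=5]  = 20; X_5 = 8 if X_3 >= -1 else -1  [with X_3=4]  = 8; X_6 = -X_5 - 2·X_4 - 1  [with X_5=8, X_4=20]  = -49.
Change = -33 − (-49) = 16.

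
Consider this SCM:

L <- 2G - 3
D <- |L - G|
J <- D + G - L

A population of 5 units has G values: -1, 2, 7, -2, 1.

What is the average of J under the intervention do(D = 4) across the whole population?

Every unit gets D=4 under the intervention. J values become 8, 5, 0, 9, 6; E[J|do(D=4)] = 5.6.

5.6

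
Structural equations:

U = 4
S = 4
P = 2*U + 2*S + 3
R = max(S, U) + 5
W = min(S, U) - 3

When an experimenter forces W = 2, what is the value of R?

The intervention breaks the incoming arrows to W: W = min(S, U) - 3 no longer applies, and W = 2.
Since R is not a descendant of the intervened variable, it is unaffected.
R = max(S, U) + 5  [with S=4, U=4]  = 9

9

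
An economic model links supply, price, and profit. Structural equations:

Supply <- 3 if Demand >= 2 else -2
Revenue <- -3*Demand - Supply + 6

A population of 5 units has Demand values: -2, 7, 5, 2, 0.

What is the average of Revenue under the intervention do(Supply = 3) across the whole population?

Under do(Supply=3), Supply's equation is replaced by Supply=3 for every unit. Per-unit Revenue: 9, -18, -12, -3, 3. Mean = -4.2.

-4.2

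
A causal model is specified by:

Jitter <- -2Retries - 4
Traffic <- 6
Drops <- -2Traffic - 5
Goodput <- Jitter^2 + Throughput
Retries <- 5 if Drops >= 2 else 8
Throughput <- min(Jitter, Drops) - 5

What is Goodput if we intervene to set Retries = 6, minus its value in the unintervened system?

The intervention breaks the incoming arrows to Retries: Retries <- 5 if Drops >= 2 else 8 no longer applies, and Retries = 6.
Drops = -2Traffic - 5  [with Traffic=6]  = -17
Jitter = -2Retries - 4  [with Retries=6]  = -16
Throughput = min(Jitter, Drops) - 5  [with Jitter=-16, Drops=-17]  = -22
Goodput = Jitter^2 + Throughput  [with Jitter=-16, Throughput=-22]  = 234
Without intervention: Drops = -2Traffic - 5  [with Traffic=6]  = -17; Retries = 5 if Drops >= 2 else 8  [with Drops=-17]  = 8; Jitter = -2Retries - 4  [with Retries=8]  = -20; Throughput = min(Jitter, Drops) - 5  [with Jitter=-20, Drops=-17]  = -25; Goodput = Jitter^2 + Throughput  [with Jitter=-20, Throughput=-25]  = 375.
Change = 234 − 375 = -141.

-141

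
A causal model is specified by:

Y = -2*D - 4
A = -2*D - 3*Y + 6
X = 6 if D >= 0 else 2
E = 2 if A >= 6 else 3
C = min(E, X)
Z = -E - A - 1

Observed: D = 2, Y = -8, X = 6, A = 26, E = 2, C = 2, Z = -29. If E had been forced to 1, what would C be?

1

The intervention breaks the incoming arrows to E: E = 2 if A >= 6 else 3 no longer applies, and E = 1.
X = 6 if D >= 0 else 2  [with D=2]  = 6
C = min(E, X)  [with E=1, X=6]  = 1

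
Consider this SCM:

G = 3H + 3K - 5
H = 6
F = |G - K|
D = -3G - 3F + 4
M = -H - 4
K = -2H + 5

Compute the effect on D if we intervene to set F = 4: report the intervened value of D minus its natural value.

-9

Intervening sets F = 4 and removes its equation (F = |G - K|).
K = -2H + 5  [with H=6]  = -7
G = 3H + 3K - 5  [with H=6, K=-7]  = -8
D = -3G - 3F + 4  [with G=-8, F=4]  = 16
Without intervention: K = -2H + 5  [with H=6]  = -7; G = 3H + 3K - 5  [with H=6, K=-7]  = -8; F = |G - K|  [with G=-8, K=-7]  = 1; D = -3G - 3F + 4  [with G=-8, F=1]  = 25.
Change = 16 − 25 = -9.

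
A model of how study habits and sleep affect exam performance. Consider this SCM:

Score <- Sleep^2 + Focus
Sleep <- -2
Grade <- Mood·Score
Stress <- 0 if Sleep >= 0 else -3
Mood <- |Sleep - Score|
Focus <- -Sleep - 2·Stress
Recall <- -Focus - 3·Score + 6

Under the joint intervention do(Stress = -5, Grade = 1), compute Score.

Under do(Stress = -5, Grade = 1), each intervened variable's structural equation is replaced by its fixed value.
Focus = -Sleep - 2·Stress  [with Sleep=-2, Stress=-5]  = 12
Score = Sleep^2 + Focus  [with Sleep=-2, Focus=12]  = 16

16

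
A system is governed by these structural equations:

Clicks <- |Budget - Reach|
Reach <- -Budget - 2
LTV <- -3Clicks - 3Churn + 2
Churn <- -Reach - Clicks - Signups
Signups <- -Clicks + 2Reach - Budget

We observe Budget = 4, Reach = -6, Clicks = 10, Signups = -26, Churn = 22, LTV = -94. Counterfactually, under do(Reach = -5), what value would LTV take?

Under do(Reach=-5), the mechanism Reach <- -Budget - 2 is discarded; Reach is fixed at -5.
Clicks = |Budget - Reach|  [with Budget=4, Reach=-5]  = 9
Signups = -Clicks + 2Reach - Budget  [with Clicks=9, Reach=-5, Budget=4]  = -23
Churn = -Reach - Clicks - Signups  [with Reach=-5, Clicks=9, Signups=-23]  = 19
LTV = -3Clicks - 3Churn + 2  [with Clicks=9, Churn=19]  = -82

-82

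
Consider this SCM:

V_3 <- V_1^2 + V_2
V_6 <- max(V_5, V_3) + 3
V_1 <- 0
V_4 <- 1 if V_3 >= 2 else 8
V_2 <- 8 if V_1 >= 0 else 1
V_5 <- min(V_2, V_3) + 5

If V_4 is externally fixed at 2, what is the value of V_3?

Under do(V_4=2), the mechanism V_4 <- 1 if V_3 >= 2 else 8 is discarded; V_4 is fixed at 2.
Since V_3 is not a descendant of the intervened variable, it is unaffected.
V_2 = 8 if V_1 >= 0 else 1  [with V_1=0]  = 8
V_3 = V_1^2 + V_2  [with V_1=0, V_2=8]  = 8

8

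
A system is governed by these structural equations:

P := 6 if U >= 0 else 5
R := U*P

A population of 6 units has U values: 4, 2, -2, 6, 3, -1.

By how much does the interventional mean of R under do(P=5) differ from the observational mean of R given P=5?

17.5

The intervention sets P=5 in all 6 units regardless of U. Recomputing R per unit gives 20, 10, -10, 30, 15, -5; average 10.
Observing P=5 restricts to units where P's equation naturally yields 5: U ∈ {-2, -1}. In that subpopulation R = -10, -5, mean -7.5.
Difference = 10 − (-7.5) = 17.5.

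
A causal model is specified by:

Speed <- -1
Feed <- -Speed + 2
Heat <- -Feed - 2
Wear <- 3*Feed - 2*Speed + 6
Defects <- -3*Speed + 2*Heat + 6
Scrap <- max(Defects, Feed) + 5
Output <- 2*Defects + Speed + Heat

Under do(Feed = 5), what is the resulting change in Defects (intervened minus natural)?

-4

do(Feed=5) replaces the equation Feed <- -Speed + 2 with the constant Feed = 5.
Heat = -Feed - 2  [with Feed=5]  = -7
Defects = -3*Speed + 2*Heat + 6  [with Speed=-1, Heat=-7]  = -5
Without intervention: Feed = -Speed + 2  [with Speed=-1]  = 3; Heat = -Feed - 2  [with Feed=3]  = -5; Defects = -3*Speed + 2*Heat + 6  [with Speed=-1, Heat=-5]  = -1.
Change = -5 − (-1) = -4.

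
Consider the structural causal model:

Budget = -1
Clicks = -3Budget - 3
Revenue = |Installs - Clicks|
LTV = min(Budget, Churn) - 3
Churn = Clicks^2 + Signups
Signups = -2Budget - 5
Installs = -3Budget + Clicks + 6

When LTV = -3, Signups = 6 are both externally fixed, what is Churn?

6

Under do(LTV = -3, Signups = 6), each intervened variable's structural equation is replaced by its fixed value.
Clicks = -3Budget - 3  [with Budget=-1]  = 0
Churn = Clicks^2 + Signups  [with Clicks=0, Signups=6]  = 6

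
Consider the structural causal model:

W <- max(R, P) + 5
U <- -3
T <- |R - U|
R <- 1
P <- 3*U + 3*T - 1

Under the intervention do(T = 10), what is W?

do(T=10) replaces the equation T <- |R - U| with the constant T = 10.
P = 3*U + 3*T - 1  [with U=-3, T=10]  = 20
W = max(R, P) + 5  [with R=1, P=20]  = 25

25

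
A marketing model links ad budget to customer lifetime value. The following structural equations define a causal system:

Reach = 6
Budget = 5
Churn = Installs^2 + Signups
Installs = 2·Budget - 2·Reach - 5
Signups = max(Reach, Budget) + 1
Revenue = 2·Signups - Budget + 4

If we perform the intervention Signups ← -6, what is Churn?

43

Intervening sets Signups = -6 and removes its equation (Signups = max(Reach, Budget) + 1).
Installs = 2·Budget - 2·Reach - 5  [with Budget=5, Reach=6]  = -7
Churn = Installs^2 + Signups  [with Installs=-7, Signups=-6]  = 43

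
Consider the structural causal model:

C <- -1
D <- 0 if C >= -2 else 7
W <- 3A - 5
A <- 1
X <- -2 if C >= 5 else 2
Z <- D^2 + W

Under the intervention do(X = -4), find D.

0

do(X=-4) replaces the equation X <- -2 if C >= 5 else 2 with the constant X = -4.
D is not downstream of the intervention, so its value is determined by the original equations.
D = 0 if C >= -2 else 7  [with C=-1]  = 0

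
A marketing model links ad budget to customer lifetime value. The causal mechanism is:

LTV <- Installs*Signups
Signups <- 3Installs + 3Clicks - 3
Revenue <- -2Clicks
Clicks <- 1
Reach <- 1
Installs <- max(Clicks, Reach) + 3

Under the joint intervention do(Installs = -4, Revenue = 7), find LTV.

Setting Installs = -4, Revenue = 7 by intervention discards those variables' equations.
Signups = 3Installs + 3Clicks - 3  [with Installs=-4, Clicks=1]  = -12
LTV = Installs*Signups  [with Installs=-4, Signups=-12]  = 48

48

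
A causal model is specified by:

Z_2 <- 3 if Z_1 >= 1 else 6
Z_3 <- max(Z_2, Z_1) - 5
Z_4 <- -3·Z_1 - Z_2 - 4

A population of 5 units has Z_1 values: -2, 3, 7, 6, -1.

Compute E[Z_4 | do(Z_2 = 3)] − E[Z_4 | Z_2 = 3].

Every unit gets Z_2=3 under the intervention. Z_4 values become -1, -16, -28, -25, -4; E[Z_4|do(Z_2=3)] = -14.8.
E[Z_4|Z_2=3] averages over only the 3 units with Z_2=3 (Z_1 = 3, 7, 6): Z_4 = -16, -28, -25, mean -23.
Difference = -14.8 − (-23) = 8.2.

8.2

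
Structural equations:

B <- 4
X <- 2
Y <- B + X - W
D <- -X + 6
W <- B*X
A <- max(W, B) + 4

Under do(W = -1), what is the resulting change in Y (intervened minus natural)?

9

The intervention breaks the incoming arrows to W: W <- B*X no longer applies, and W = -1.
Y = B + X - W  [with B=4, X=2, W=-1]  = 7
Without intervention: W = B*X  [with B=4, X=2]  = 8; Y = B + X - W  [with B=4, X=2, W=8]  = -2.
Change = 7 − (-2) = 9.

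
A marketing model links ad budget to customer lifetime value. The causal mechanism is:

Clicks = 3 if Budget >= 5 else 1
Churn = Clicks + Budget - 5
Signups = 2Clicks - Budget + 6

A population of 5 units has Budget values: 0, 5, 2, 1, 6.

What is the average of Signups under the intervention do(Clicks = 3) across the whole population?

Under do(Clicks=3), Clicks's equation is replaced by Clicks=3 for every unit. Per-unit Signups: 12, 7, 10, 11, 6. Mean = 9.2.

9.2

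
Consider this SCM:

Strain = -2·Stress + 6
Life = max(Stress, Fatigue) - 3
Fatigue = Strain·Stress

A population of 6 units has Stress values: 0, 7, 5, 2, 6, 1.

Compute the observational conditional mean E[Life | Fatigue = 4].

1

Observing Fatigue=4 restricts to units where Fatigue's equation naturally yields 4: Stress ∈ {2, 1}. In that subpopulation Life = 1, 1, mean 1.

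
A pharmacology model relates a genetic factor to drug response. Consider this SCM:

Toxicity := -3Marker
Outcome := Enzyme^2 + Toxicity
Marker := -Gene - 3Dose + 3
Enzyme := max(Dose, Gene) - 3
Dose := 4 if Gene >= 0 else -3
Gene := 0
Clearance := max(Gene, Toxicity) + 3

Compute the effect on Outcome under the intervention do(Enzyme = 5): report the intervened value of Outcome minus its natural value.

The intervention breaks the incoming arrows to Enzyme: Enzyme := max(Dose, Gene) - 3 no longer applies, and Enzyme = 5.
Dose = 4 if Gene >= 0 else -3  [with Gene=0]  = 4
Marker = -Gene - 3Dose + 3  [with Gene=0, Dose=4]  = -9
Toxicity = -3Marker  [with Marker=-9]  = 27
Outcome = Enzyme^2 + Toxicity  [with Enzyme=5, Toxicity=27]  = 52
Without intervention: Dose = 4 if Gene >= 0 else -3  [with Gene=0]  = 4; Enzyme = max(Dose, Gene) - 3  [with Dose=4, Gene=0]  = 1; Marker = -Gene - 3Dose + 3  [with Gene=0, Dose=4]  = -9; Toxicity = -3Marker  [with Marker=-9]  = 27; Outcome = Enzyme^2 + Toxicity  [with Enzyme=1, Toxicity=27]  = 28.
Change = 52 − 28 = 24.

24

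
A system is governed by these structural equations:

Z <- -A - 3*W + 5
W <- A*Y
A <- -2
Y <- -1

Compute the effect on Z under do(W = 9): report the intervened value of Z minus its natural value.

-21

The intervention breaks the incoming arrows to W: W <- A*Y no longer applies, and W = 9.
Z = -A - 3*W + 5  [with A=-2, W=9]  = -20
Without intervention: W = A*Y  [with A=-2, Y=-1]  = 2; Z = -A - 3*W + 5  [with A=-2, W=2]  = 1.
Change = -20 − 1 = -21.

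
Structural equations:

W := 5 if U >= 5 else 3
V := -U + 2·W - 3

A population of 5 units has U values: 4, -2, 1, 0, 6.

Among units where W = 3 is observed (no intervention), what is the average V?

2.25

E[V|W=3] averages over only the 4 units with W=3 (U = 4, -2, 1, 0): V = -1, 5, 2, 3, mean 2.25.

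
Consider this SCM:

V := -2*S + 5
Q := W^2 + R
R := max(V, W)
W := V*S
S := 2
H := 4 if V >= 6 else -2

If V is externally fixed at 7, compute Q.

do(V=7) replaces the equation V := -2*S + 5 with the constant V = 7.
W = V*S  [with V=7, S=2]  = 14
R = max(V, W)  [with V=7, W=14]  = 14
Q = W^2 + R  [with W=14, R=14]  = 210

210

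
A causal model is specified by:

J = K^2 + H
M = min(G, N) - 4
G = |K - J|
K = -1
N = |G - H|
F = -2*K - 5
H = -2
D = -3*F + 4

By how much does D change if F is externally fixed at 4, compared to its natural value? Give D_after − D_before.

Under do(F=4), the mechanism F = -2*K - 5 is discarded; F is fixed at 4.
D = -3*F + 4  [with F=4]  = -8
Without intervention: F = -2*K - 5  [with K=-1]  = -3; D = -3*F + 4  [with F=-3]  = 13.
Change = -8 − 13 = -21.

-21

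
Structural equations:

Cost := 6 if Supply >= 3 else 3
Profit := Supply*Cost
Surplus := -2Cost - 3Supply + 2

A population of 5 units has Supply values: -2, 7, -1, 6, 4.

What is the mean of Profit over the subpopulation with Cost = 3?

-4.5

E[Profit|Cost=3] averages over only the 2 units with Cost=3 (Supply = -2, -1): Profit = -6, -3, mean -4.5.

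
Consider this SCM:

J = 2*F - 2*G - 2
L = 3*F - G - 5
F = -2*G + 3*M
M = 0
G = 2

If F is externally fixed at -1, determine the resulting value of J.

-8

The intervention breaks the incoming arrows to F: F = -2*G + 3*M no longer applies, and F = -1.
J = 2*F - 2*G - 2  [with F=-1, G=2]  = -8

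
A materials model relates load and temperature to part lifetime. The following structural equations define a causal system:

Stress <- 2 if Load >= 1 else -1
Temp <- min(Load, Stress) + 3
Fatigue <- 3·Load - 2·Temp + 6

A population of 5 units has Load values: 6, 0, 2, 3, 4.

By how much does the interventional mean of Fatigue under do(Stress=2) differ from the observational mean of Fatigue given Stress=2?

-1.45

Every unit gets Stress=2 under the intervention. Fatigue values become 14, 0, 2, 5, 8; E[Fatigue|do(Stress=2)] = 5.8.
E[Fatigue|Stress=2] averages over only the 4 units with Stress=2 (Load = 6, 2, 3, 4): Fatigue = 14, 2, 5, 8, mean 7.25.
Difference = 5.8 − 7.25 = -1.45.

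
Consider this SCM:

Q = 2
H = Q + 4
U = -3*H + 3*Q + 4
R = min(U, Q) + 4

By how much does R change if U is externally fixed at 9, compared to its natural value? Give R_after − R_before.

The intervention breaks the incoming arrows to U: U = -3*H + 3*Q + 4 no longer applies, and U = 9.
R = min(U, Q) + 4  [with U=9, Q=2]  = 6
Without intervention: H = Q + 4  [with Q=2]  = 6; U = -3*H + 3*Q + 4  [with H=6, Q=2]  = -8; R = min(U, Q) + 4  [with U=-8, Q=2]  = -4.
Change = 6 − (-4) = 10.

10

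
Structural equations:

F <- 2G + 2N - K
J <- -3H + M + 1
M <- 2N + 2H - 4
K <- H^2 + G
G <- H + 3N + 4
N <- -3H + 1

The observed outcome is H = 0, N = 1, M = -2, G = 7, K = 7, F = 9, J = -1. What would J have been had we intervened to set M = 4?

5

The intervention breaks the incoming arrows to M: M <- 2N + 2H - 4 no longer applies, and M = 4.
J = -3H + M + 1  [with H=0, M=4]  = 5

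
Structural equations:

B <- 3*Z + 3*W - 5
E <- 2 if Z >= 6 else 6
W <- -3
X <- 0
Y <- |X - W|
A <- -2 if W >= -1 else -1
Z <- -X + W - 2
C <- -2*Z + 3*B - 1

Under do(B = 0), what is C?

do(B=0) replaces the equation B <- 3*Z + 3*W - 5 with the constant B = 0.
Z = -X + W - 2  [with X=0, W=-3]  = -5
C = -2*Z + 3*B - 1  [with Z=-5, B=0]  = 9

9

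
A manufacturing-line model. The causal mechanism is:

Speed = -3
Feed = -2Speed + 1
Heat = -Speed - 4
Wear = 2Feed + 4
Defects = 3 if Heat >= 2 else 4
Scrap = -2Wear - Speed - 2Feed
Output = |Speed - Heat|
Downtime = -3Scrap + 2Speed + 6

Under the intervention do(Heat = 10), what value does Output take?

13

The intervention breaks the incoming arrows to Heat: Heat = -Speed - 4 no longer applies, and Heat = 10.
Output = |Speed - Heat|  [with Speed=-3, Heat=10]  = 13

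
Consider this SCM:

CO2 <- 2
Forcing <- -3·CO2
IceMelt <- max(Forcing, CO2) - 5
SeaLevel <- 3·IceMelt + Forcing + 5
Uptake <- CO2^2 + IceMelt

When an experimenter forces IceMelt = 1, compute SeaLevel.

The intervention breaks the incoming arrows to IceMelt: IceMelt <- max(Forcing, CO2) - 5 no longer applies, and IceMelt = 1.
Forcing = -3·CO2  [with CO2=2]  = -6
SeaLevel = 3·IceMelt + Forcing + 5  [with IceMelt=1, Forcing=-6]  = 2

2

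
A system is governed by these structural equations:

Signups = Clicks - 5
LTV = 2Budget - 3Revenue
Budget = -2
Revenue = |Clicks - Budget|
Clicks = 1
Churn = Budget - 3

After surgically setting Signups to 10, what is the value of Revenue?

do(Signups=10) replaces the equation Signups = Clicks - 5 with the constant Signups = 10.
Revenue is not downstream of the intervention, so its value is determined by the original equations.
Revenue = |Clicks - Budget|  [with Clicks=1, Budget=-2]  = 3

3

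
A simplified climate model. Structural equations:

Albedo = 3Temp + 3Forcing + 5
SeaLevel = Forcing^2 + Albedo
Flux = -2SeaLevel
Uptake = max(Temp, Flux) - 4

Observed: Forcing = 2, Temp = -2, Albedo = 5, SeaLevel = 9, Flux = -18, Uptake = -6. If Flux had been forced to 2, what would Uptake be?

The intervention breaks the incoming arrows to Flux: Flux = -2SeaLevel no longer applies, and Flux = 2.
Uptake = max(Temp, Flux) - 4  [with Temp=-2, Flux=2]  = -2

-2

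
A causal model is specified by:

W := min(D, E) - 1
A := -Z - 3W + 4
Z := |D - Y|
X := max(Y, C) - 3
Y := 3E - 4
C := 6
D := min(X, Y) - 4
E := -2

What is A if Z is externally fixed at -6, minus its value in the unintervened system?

Intervening sets Z = -6 and removes its equation (Z := |D - Y|).
Y = 3E - 4  [with E=-2]  = -10
X = max(Y, C) - 3  [with Y=-10, C=6]  = 3
D = min(X, Y) - 4  [with X=3, Y=-10]  = -14
W = min(D, E) - 1  [with D=-14, E=-2]  = -15
A = -Z - 3W + 4  [with Z=-6, W=-15]  = 55
Without intervention: Y = 3E - 4  [with E=-2]  = -10; X = max(Y, C) - 3  [with Y=-10, C=6]  = 3; D = min(X, Y) - 4  [with X=3, Y=-10]  = -14; Z = |D - Y|  [with D=-14, Y=-10]  = 4; W = min(D, E) - 1  [with D=-14, E=-2]  = -15; A = -Z - 3W + 4  [with Z=4, W=-15]  = 45.
Change = 55 − 45 = 10.

10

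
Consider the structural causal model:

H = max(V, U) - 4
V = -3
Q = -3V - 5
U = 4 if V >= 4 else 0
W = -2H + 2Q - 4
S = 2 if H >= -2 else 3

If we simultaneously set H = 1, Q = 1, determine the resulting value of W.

-4

Setting H = 1, Q = 1 by intervention discards those variables' equations.
W = -2H + 2Q - 4  [with H=1, Q=1]  = -4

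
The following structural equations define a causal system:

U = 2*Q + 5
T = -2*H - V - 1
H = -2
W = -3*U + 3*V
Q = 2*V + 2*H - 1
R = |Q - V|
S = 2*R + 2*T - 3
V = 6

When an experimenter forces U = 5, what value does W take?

do(U=5) replaces the equation U = 2*Q + 5 with the constant U = 5.
W = -3*U + 3*V  [with U=5, V=6]  = 3

3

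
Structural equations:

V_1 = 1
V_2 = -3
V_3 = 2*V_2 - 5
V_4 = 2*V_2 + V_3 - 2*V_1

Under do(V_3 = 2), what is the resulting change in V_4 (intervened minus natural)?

13

The intervention breaks the incoming arrows to V_3: V_3 = 2*V_2 - 5 no longer applies, and V_3 = 2.
V_4 = 2*V_2 + V_3 - 2*V_1  [with V_2=-3, V_3=2, V_1=1]  = -6
Without intervention: V_3 = 2*V_2 - 5  [with V_2=-3]  = -11; V_4 = 2*V_2 + V_3 - 2*V_1  [with V_2=-3, V_3=-11, V_1=1]  = -19.
Change = -6 − (-19) = 13.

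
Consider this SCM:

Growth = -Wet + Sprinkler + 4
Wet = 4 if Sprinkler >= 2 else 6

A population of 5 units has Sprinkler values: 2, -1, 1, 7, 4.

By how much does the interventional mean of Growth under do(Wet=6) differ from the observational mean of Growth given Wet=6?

The intervention sets Wet=6 in all 5 units regardless of Sprinkler. Recomputing Growth per unit gives 0, -3, -1, 5, 2; average 0.6.
Observing Wet=6 restricts to units where Wet's equation naturally yields 6: Sprinkler ∈ {-1, 1}. In that subpopulation Growth = -3, -1, mean -2.
Difference = 0.6 − (-2) = 2.6.

2.6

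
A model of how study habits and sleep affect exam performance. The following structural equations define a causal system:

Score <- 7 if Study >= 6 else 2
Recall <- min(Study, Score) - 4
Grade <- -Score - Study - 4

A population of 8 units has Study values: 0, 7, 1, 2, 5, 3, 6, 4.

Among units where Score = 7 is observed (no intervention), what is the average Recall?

2.5

E[Recall|Score=7] averages over only the 2 units with Score=7 (Study = 7, 6): Recall = 3, 2, mean 2.5.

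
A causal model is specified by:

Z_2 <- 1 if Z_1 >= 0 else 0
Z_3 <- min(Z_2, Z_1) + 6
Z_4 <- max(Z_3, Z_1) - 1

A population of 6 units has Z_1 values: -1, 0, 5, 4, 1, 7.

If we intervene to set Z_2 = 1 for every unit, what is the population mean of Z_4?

5.5

do(Z_2=1) breaks Z_2's dependence on Z_1. With Z_2=1 fixed, Z_4 across the units is 4, 5, 6, 6, 6, 6, mean 5.5.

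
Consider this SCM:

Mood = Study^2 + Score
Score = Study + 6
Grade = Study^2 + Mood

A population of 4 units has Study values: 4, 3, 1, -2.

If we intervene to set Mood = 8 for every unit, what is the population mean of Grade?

Every unit gets Mood=8 under the intervention. Grade values become 24, 17, 9, 12; E[Grade|do(Mood=8)] = 15.5.

15.5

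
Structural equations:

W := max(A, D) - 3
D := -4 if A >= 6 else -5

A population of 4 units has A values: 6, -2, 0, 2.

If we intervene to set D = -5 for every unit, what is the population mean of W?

The intervention sets D=-5 in all 4 units regardless of A. Recomputing W per unit gives 3, -5, -3, -1; average -1.5.

-1.5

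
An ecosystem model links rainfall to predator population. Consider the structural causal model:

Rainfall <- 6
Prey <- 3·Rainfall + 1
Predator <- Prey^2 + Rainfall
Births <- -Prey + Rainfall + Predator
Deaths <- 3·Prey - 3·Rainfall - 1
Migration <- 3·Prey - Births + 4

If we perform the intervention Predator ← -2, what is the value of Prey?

19

Under do(Predator=-2), the mechanism Predator <- Prey^2 + Rainfall is discarded; Predator is fixed at -2.
Since Prey is not a descendant of the intervened variable, it is unaffected.
Prey = 3·Rainfall + 1  [with Rainfall=6]  = 19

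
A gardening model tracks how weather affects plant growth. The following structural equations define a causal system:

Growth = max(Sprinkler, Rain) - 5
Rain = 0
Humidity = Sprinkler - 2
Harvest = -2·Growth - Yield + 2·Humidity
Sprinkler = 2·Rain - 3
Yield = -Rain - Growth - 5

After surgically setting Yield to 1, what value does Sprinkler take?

-3

Under do(Yield=1), the mechanism Yield = -Rain - Growth - 5 is discarded; Yield is fixed at 1.
No directed path runs from Yield to Sprinkler, so Sprinkler keeps its natural value.
Sprinkler = 2·Rain - 3  [with Rain=0]  = -3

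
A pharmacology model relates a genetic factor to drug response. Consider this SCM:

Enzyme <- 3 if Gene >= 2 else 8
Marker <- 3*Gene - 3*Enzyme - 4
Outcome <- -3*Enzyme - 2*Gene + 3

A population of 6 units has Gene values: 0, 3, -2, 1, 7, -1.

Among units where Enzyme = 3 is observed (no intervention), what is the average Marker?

2

Conditioning on Enzyme=3 selects the 2 unit(s) with Gene ∈ {3, 7}. Their Marker values: -4, 8. Mean = 2.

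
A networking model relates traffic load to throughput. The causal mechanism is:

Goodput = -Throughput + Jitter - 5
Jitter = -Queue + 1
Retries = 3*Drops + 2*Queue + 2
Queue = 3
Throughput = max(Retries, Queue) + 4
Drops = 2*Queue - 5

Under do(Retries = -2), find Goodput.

-14

The intervention breaks the incoming arrows to Retries: Retries = 3*Drops + 2*Queue + 2 no longer applies, and Retries = -2.
Jitter = -Queue + 1  [with Queue=3]  = -2
Throughput = max(Retries, Queue) + 4  [with Retries=-2, Queue=3]  = 7
Goodput = -Throughput + Jitter - 5  [with Throughput=7, Jitter=-2]  = -14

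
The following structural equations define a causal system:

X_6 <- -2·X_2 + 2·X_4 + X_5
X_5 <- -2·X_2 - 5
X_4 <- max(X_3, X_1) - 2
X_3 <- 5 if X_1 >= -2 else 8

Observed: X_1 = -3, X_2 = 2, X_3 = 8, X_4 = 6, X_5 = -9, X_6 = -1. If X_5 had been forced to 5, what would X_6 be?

13

The intervention breaks the incoming arrows to X_5: X_5 <- -2·X_2 - 5 no longer applies, and X_5 = 5.
X_3 = 5 if X_1 >= -2 else 8  [with X_1=-3]  = 8
X_4 = max(X_3, X_1) - 2  [with X_3=8, X_1=-3]  = 6
X_6 = -2·X_2 + 2·X_4 + X_5  [with X_2=2, X_4=6, X_5=5]  = 13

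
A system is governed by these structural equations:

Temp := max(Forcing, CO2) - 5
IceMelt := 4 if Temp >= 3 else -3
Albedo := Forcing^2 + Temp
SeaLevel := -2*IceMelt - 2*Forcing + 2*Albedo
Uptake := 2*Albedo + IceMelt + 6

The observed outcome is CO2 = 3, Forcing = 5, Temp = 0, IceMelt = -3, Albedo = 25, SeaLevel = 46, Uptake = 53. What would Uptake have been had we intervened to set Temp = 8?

76

The intervention breaks the incoming arrows to Temp: Temp := max(Forcing, CO2) - 5 no longer applies, and Temp = 8.
IceMelt = 4 if Temp >= 3 else -3  [with Temp=8]  = 4
Albedo = Forcing^2 + Temp  [with Forcing=5, Temp=8]  = 33
Uptake = 2*Albedo + IceMelt + 6  [with Albedo=33, IceMelt=4]  = 76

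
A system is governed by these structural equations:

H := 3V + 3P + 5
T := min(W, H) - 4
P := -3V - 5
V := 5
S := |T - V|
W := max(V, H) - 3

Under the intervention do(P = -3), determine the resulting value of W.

8

Under do(P=-3), the mechanism P := -3V - 5 is discarded; P is fixed at -3.
H = 3V + 3P + 5  [with V=5, P=-3]  = 11
W = max(V, H) - 3  [with V=5, H=11]  = 8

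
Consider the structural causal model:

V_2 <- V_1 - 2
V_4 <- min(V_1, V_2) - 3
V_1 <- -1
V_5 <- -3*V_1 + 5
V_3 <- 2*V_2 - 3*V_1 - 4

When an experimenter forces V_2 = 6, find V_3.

11

The intervention breaks the incoming arrows to V_2: V_2 <- V_1 - 2 no longer applies, and V_2 = 6.
V_3 = 2*V_2 - 3*V_1 - 4  [with V_2=6, V_1=-1]  = 11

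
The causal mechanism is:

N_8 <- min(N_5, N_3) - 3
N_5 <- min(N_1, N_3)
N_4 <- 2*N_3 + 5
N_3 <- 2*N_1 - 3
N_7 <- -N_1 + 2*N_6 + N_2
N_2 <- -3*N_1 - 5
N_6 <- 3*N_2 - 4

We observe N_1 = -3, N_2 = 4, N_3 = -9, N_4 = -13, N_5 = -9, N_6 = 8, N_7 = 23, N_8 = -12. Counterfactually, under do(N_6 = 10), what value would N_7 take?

27

Intervening sets N_6 = 10 and removes its equation (N_6 <- 3*N_2 - 4).
N_2 = -3*N_1 - 5  [with N_1=-3]  = 4
N_7 = -N_1 + 2*N_6 + N_2  [with N_1=-3, N_6=10, N_2=4]  = 27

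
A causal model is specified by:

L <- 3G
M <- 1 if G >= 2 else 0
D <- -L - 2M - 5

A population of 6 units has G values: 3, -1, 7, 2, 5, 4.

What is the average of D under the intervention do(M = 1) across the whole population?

do(M=1) breaks M's dependence on G. With M=1 fixed, D across the units is -16, -4, -28, -13, -22, -19, mean -17.

-17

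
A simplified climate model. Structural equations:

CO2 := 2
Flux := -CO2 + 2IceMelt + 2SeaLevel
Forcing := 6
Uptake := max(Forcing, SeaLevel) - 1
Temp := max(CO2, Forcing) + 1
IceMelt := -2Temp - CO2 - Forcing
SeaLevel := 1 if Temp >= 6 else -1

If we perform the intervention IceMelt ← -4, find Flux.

Under do(IceMelt=-4), the mechanism IceMelt := -2Temp - CO2 - Forcing is discarded; IceMelt is fixed at -4.
Temp = max(CO2, Forcing) + 1  [with CO2=2, Forcing=6]  = 7
SeaLevel = 1 if Temp >= 6 else -1  [with Temp=7]  = 1
Flux = -CO2 + 2IceMelt + 2SeaLevel  [with CO2=2, IceMelt=-4, SeaLevel=1]  = -8

-8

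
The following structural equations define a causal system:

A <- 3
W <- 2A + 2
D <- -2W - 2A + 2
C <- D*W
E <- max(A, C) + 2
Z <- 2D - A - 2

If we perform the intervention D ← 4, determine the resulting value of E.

do(D=4) replaces the equation D <- -2W - 2A + 2 with the constant D = 4.
W = 2A + 2  [with A=3]  = 8
C = D*W  [with D=4, W=8]  = 32
E = max(A, C) + 2  [with A=3, C=32]  = 34

34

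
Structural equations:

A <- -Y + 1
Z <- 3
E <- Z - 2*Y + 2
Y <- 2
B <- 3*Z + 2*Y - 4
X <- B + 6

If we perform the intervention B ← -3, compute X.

Under do(B=-3), the mechanism B <- 3*Z + 2*Y - 4 is discarded; B is fixed at -3.
X = B + 6  [with B=-3]  = 3

3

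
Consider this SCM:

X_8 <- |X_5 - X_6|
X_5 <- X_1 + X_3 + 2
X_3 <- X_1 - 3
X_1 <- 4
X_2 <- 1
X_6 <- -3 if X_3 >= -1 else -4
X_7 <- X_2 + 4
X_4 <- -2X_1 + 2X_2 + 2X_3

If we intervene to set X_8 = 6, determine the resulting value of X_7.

5

Intervening sets X_8 = 6 and removes its equation (X_8 <- |X_5 - X_6|).
Since X_7 is not a descendant of the intervened variable, it is unaffected.
X_7 = X_2 + 4  [with X_2=1]  = 5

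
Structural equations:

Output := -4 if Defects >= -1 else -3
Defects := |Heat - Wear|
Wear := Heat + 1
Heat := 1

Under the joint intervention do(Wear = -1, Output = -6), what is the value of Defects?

The joint intervention fixes Wear = -1, Output = -6, removing each variable's own equation.
Defects = |Heat - Wear|  [with Heat=1, Wear=-1]  = 2

2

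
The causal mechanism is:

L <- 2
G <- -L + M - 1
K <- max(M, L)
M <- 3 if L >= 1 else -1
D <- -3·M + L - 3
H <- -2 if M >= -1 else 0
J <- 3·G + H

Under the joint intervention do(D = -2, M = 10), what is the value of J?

Setting D = -2, M = 10 by intervention discards those variables' equations.
G = -L + M - 1  [with L=2, M=10]  = 7
H = -2 if M >= -1 else 0  [with M=10]  = -2
J = 3·G + H  [with G=7, H=-2]  = 19

19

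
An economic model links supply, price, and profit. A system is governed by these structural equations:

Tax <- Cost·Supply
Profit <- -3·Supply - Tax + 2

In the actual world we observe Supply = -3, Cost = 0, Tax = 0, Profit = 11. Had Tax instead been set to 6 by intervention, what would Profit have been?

5

The intervention breaks the incoming arrows to Tax: Tax <- Cost·Supply no longer applies, and Tax = 6.
Profit = -3·Supply - Tax + 2  [with Supply=-3, Tax=6]  = 5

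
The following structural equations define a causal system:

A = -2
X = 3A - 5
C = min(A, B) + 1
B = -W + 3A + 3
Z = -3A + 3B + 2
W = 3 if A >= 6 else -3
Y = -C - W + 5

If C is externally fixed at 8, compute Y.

0

Under do(C=8), the mechanism C = min(A, B) + 1 is discarded; C is fixed at 8.
W = 3 if A >= 6 else -3  [with A=-2]  = -3
Y = -C - W + 5  [with C=8, W=-3]  = 0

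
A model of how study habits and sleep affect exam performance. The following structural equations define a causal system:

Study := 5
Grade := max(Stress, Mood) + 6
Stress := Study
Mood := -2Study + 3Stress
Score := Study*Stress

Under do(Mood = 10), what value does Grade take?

Intervening sets Mood = 10 and removes its equation (Mood := -2Study + 3Stress).
Stress = Study  [with Study=5]  = 5
Grade = max(Stress, Mood) + 6  [with Stress=5, Mood=10]  = 16

16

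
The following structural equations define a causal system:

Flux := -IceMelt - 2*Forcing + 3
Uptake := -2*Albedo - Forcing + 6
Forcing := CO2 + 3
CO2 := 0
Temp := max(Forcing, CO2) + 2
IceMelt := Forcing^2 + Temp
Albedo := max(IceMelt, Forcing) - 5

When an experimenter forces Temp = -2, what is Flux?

The intervention breaks the incoming arrows to Temp: Temp := max(Forcing, CO2) + 2 no longer applies, and Temp = -2.
Forcing = CO2 + 3  [with CO2=0]  = 3
IceMelt = Forcing^2 + Temp  [with Forcing=3, Temp=-2]  = 7
Flux = -IceMelt - 2*Forcing + 3  [with IceMelt=7, Forcing=3]  = -10

-10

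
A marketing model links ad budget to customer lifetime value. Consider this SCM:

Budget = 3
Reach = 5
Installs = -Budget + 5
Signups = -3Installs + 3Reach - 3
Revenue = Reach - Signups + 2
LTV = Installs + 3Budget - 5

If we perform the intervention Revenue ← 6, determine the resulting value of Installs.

do(Revenue=6) replaces the equation Revenue = Reach - Signups + 2 with the constant Revenue = 6.
Installs is not downstream of the intervention, so its value is determined by the original equations.
Installs = -Budget + 5  [with Budget=3]  = 2

2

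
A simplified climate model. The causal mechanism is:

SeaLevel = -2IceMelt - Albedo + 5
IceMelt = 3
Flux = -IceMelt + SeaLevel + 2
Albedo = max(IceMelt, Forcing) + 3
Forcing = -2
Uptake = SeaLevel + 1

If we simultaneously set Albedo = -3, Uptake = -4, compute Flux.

The joint intervention fixes Albedo = -3, Uptake = -4, removing each variable's own equation.
SeaLevel = -2IceMelt - Albedo + 5  [with IceMelt=3, Albedo=-3]  = 2
Flux = -IceMelt + SeaLevel + 2  [with IceMelt=3, SeaLevel=2]  = 1

1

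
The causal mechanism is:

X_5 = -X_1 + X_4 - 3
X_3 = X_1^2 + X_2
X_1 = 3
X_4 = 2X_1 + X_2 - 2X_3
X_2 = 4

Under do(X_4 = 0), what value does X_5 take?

-6

Intervening sets X_4 = 0 and removes its equation (X_4 = 2X_1 + X_2 - 2X_3).
X_5 = -X_1 + X_4 - 3  [with X_1=3, X_4=0]  = -6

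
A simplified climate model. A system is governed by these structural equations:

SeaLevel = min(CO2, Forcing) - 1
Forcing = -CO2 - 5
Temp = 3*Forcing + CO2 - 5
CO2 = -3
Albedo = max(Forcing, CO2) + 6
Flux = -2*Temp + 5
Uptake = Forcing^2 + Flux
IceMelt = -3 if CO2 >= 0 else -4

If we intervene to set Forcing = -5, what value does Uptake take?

76

do(Forcing=-5) replaces the equation Forcing = -CO2 - 5 with the constant Forcing = -5.
Temp = 3*Forcing + CO2 - 5  [with Forcing=-5, CO2=-3]  = -23
Flux = -2*Temp + 5  [with Temp=-23]  = 51
Uptake = Forcing^2 + Flux  [with Forcing=-5, Flux=51]  = 76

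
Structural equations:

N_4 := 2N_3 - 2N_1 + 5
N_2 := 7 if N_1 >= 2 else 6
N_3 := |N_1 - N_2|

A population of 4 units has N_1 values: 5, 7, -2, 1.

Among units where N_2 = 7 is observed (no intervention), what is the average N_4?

-5

Observing N_2=7 restricts to units where N_2's equation naturally yields 7: N_1 ∈ {5, 7}. In that subpopulation N_4 = -1, -9, mean -5.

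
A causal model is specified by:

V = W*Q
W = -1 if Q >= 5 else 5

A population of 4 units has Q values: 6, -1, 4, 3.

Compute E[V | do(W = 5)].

15

Every unit gets W=5 under the intervention. V values become 30, -5, 20, 15; E[V|do(W=5)] = 15.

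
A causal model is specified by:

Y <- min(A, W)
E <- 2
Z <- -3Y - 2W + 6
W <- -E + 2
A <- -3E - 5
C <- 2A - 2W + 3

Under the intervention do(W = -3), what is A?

-11

The intervention breaks the incoming arrows to W: W <- -E + 2 no longer applies, and W = -3.
Since A is not a descendant of the intervened variable, it is unaffected.
A = -3E - 5  [with E=2]  = -11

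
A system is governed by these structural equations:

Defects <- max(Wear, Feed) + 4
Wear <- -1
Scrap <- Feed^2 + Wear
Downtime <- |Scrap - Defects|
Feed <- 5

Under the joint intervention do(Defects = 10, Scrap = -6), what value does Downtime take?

16

Setting Defects = 10, Scrap = -6 by intervention discards those variables' equations.
Downtime = |Scrap - Defects|  [with Scrap=-6, Defects=10]  = 16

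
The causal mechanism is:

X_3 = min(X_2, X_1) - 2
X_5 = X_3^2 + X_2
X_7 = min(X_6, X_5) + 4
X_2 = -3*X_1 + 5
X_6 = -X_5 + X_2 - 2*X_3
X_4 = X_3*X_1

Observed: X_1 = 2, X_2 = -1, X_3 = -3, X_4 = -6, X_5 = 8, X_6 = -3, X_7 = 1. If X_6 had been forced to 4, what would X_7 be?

Intervening sets X_6 = 4 and removes its equation (X_6 = -X_5 + X_2 - 2*X_3).
X_2 = -3*X_1 + 5  [with X_1=2]  = -1
X_3 = min(X_2, X_1) - 2  [with X_2=-1, X_1=2]  = -3
X_5 = X_3^2 + X_2  [with X_3=-3, X_2=-1]  = 8
X_7 = min(X_6, X_5) + 4  [with X_6=4, X_5=8]  = 8

8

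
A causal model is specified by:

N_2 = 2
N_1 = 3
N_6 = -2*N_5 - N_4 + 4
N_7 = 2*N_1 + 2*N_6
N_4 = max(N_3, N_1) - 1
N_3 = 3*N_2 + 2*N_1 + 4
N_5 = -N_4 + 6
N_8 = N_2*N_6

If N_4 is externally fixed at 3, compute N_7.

The intervention breaks the incoming arrows to N_4: N_4 = max(N_3, N_1) - 1 no longer applies, and N_4 = 3.
N_5 = -N_4 + 6  [with N_4=3]  = 3
N_6 = -2*N_5 - N_4 + 4  [with N_5=3, N_4=3]  = -5
N_7 = 2*N_1 + 2*N_6  [with N_1=3, N_6=-5]  = -4

-4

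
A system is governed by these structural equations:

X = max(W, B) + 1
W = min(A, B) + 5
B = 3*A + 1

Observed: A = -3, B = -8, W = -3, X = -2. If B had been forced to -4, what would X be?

Under do(B=-4), the mechanism B = 3*A + 1 is discarded; B is fixed at -4.
W = min(A, B) + 5  [with A=-3, B=-4]  = 1
X = max(W, B) + 1  [with W=1, B=-4]  = 2

2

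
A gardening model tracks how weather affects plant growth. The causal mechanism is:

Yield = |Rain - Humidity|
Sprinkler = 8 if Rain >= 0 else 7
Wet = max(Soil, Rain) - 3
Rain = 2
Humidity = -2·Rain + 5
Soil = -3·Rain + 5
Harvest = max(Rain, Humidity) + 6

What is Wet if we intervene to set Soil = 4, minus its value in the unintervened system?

The intervention breaks the incoming arrows to Soil: Soil = -3·Rain + 5 no longer applies, and Soil = 4.
Wet = max(Soil, Rain) - 3  [with Soil=4, Rain=2]  = 1
Without intervention: Soil = -3·Rain + 5  [with Rain=2]  = -1; Wet = max(Soil, Rain) - 3  [with Soil=-1, Rain=2]  = -1.
Change = 1 − (-1) = 2.

2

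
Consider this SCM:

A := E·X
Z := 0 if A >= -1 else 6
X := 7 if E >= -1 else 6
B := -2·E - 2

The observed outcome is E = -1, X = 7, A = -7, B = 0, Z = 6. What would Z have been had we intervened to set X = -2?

0

do(X=-2) replaces the equation X := 7 if E >= -1 else 6 with the constant X = -2.
A = E·X  [with E=-1, X=-2]  = 2
Z = 0 if A >= -1 else 6  [with A=2]  = 0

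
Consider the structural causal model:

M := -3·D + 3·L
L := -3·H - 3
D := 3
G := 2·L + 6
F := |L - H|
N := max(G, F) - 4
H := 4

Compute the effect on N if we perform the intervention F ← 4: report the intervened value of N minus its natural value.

-15

Intervening sets F = 4 and removes its equation (F := |L - H|).
L = -3·H - 3  [with H=4]  = -15
G = 2·L + 6  [with L=-15]  = -24
N = max(G, F) - 4  [with G=-24, F=4]  = 0
Without intervention: L = -3·H - 3  [with H=4]  = -15; G = 2·L + 6  [with L=-15]  = -24; F = |L - H|  [with L=-15, H=4]  = 19; N = max(G, F) - 4  [with G=-24, F=19]  = 15.
Change = 0 − 15 = -15.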